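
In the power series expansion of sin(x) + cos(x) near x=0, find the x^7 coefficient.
Expand to order 7: sin(x) + cos(x) = -x^7/5040 - x^6/720 + x^5/120 + x^4/24 - x^3/6 - x^2/2 + x + 1 + O(x^8).
The coefficient of x^7 is -1/5040.

Final answer: -1/5040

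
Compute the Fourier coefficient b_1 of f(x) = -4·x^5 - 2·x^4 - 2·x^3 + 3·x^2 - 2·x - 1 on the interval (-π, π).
b_1 = (1/π) ∫_{-π}^{π} f(x)·sin(1x) dx.
Evaluate the integral (use parity and integration by parts as needed): b_1 = -940 - 8·π^4 + 156·π^2.

Final answer: -940 - 8·π^4 + 156·π^2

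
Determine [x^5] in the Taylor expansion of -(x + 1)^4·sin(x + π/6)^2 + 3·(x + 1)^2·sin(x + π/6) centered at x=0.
Expand to order 5: -(x + 1)^4·sin(x + π/6)^2 + 3·(x + 1)^2·sin(x + π/6) = x^5·(-29/24 + 287·√(3)/240) + x^4·(-181/48 - 7·√(3)/6) + x^3·(-9/2 - 17·√(3)/12) + x^2·(-5/4 + √(3)) + x·(√(3) + 2) + 5/4 + O(x^6).
The coefficient of x^5 is -29/24 + 287·√(3)/240.

Final answer: -29/24 + 287·√(3)/240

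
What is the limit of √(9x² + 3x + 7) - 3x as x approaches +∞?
As x → +∞: multiply by the conjugate to get (3x+7)/(√(9x²+3x+7)+3x); the denominator ~ 6x, so the limit is 3/6 = 1/2.
Limit = 1/2.

Final answer: 1/2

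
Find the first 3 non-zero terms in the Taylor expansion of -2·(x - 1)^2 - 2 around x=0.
-2·x^2 + 4·x - 4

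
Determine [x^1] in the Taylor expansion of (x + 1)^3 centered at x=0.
Expand to order 1: (x + 1)^3 = 3·x + 1 + O(x^2).
The coefficient of x^1 is 3.

Final answer: 3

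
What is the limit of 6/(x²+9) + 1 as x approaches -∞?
Evaluate the dominant behaviour as x → -∞; each term tends to a finite value or vanishes.
Limit = 1.

Final answer: 1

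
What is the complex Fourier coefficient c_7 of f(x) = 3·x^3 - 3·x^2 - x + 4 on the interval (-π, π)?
Compute the real Fourier coefficients first: a_7 = 12/49, b_7 = -134/343 + 6·π^2/7.
Then c_7 = (a_7 − i·b_7)/2 = 6/49 - 3·i·π^2/7 + 67·i/343.

Final answer: 6/49 - 3·i·π^2/7 + 67·i/343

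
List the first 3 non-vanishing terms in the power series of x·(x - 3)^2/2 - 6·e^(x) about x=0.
-6·x^2 - 3·x/2 - 6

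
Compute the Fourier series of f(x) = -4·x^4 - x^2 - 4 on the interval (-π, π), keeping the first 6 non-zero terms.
(-188 + 32·π^2)·cos(x) + (11 - 8·π^2)·cos(2·x) + (-52/27 + 32·π^2/9)·cos(3·x) + (1/2 - 2·π^2)·cos(4·x) + (-92/625 + 32·π^2/25)·cos(5·x) - 4·π^4/5 - 4 - π^2/3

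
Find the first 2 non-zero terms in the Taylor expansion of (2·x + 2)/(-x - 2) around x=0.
-x/2 - 1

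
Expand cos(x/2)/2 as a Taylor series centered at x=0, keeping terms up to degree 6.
-x^6/92160 + x^4/768 - x^2/16 + 1/2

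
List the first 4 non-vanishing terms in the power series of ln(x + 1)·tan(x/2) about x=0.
-7·x^5/48 + 5·x^4/24 - x^3/4 + x^2/2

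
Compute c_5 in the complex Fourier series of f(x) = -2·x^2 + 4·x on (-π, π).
Compute the real Fourier coefficients first: a_5 = 8/25, b_5 = 8/5.
Then c_5 = (a_5 − i·b_5)/2 = 4/25 - 4·i/5.

Final answer: 4/25 - 4·i/5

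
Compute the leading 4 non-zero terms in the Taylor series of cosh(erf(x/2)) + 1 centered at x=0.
x^6·(-1/(72·π^2) + 1/(720·π^3) + 7/(720·π)) + x^4·(-1/(12·π) + 1/(24·π^2)) + x^2/(2·π) + 2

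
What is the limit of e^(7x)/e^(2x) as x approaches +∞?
This is an ∞/∞ indeterminate form as x → +∞.
Rewrite e^(7x)/e^(2x) = e^((7−2)x) = e^(5x); the exponent coefficient is 5 > 0 so e^(5x) → ∞.
Limit = ∞.

Final answer: ∞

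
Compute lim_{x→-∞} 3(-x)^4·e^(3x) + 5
The product is a 0·∞ indeterminate form at x → -∞.
Rewrite the product as 3(-x)^4 / e^(-3x) (an ∞/∞ form) and apply L'Hôpital, or use the standard hierarchy e^(3|x|) ≫ |(-x)^4| as x → -∞.
The indeterminate product → 0, so the limit = 5.

Final answer: 5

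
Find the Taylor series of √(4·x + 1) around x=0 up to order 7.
264·x^7 - 84·x^6 + 28·x^5 - 10·x^4 + 4·x^3 - 2·x^2 + 2·x + 1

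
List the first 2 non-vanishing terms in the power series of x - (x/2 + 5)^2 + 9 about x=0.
-4·x - 16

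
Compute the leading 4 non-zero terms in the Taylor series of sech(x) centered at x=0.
-61·x^6/720 + 5·x^4/24 - x^2/2 + 1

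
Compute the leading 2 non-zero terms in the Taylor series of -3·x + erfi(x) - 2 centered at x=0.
x·(-3 + 2/√(π)) - 2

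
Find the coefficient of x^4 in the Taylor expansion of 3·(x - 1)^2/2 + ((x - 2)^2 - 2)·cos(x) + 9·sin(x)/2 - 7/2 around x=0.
Expand to order 4: 3·(x - 1)^2/2 + ((x - 2)^2 - 2)·cos(x) + 9·sin(x)/2 - 7/2 = -5·x^4/12 + 5·x^3/4 + 3·x^2/2 - 5·x/2 + O(x^5).
The coefficient of x^4 is -5/12.

Final answer: -5/12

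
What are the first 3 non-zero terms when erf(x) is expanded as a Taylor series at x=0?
x^5/(5·√(π)) - 2·x^3/(3·√(π)) + 2·x/√(π)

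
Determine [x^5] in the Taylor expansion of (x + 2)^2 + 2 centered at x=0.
Expand to order 5: (x + 2)^2 + 2 = x^2 + 4·x + 6 + O(x^6).
The coefficient of x^5 is 0.

Final answer: 0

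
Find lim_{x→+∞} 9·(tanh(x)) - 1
Evaluate the dominant behaviour as x → +∞; each term tends to a finite value or vanishes.
Limit = 8.

Final answer: 8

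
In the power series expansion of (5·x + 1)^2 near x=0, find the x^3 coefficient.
Expand to order 3: (5·x + 1)^2 = 25·x^2 + 10·x + 1 + O(x^4).
The coefficient of x^3 is 0.

Final answer: 0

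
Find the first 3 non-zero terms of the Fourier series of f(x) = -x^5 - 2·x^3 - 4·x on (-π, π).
(-224 - 2·π^4 + 36·π^2)·sin(x) + (-3·π^2 + 17/2 + π^4)·sin(2·x) + (-2·π^4/3 - 224/81 + 4·π^2/27)·sin(3·x)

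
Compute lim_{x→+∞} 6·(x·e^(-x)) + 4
Evaluate the dominant behaviour as x → +∞; each term tends to a finite value or vanishes.
Limit = 4.

Final answer: 4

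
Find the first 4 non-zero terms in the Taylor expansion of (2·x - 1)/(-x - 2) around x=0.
-5·x^3/16 + 5·x^2/8 - 5·x/4 + 1/2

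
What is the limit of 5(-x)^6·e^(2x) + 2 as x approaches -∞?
The product is a 0·∞ indeterminate form at x → -∞.
Rewrite the product as 5(-x)^6 / e^(-2x) (an ∞/∞ form) and apply L'Hôpital, or use the standard hierarchy e^(2|x|) ≫ |(-x)^6| as x → -∞.
The indeterminate product → 0, so the limit = 2.

Final answer: 2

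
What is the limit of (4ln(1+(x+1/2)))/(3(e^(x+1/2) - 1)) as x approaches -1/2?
Both numerator and denominator → 0 as x → -1/2; this is a 0/0 indeterminate form.
Expand each to leading order near x = -1/2: numerator ~ 4·(x + 1/2), denominator ~ 3·(x + 1/2).
The limit of the ratio is 4/3.

Final answer: 4/3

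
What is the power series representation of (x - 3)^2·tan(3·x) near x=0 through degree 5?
1503·x^5/5 - 54·x^4 + 84·x^3 - 18·x^2 + 27·x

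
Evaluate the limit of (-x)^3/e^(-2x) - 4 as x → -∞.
The quotient is an ∞/∞ indeterminate form as x → -∞.
Compare growth rates of the dominant terms (exponentials ≫ polynomials ≫ logarithms), or apply L'Hôpital's rule; the quotient → 0.
Adding the constant: 0 - 4 = -4. Limit = -4.

Final answer: -4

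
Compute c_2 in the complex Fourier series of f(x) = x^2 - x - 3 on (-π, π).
Compute the real Fourier coefficients first: a_2 = 1, b_2 = 1.
Then c_2 = (a_2 − i·b_2)/2 = 1/2 - i/2.

Final answer: 1/2 - i/2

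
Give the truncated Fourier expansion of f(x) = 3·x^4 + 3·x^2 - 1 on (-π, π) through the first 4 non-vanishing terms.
(132 - 24·π^2)·cos(x) + (-6 + 6·π^2)·cos(2·x) + (4/9 - 8·π^2/3)·cos(3·x) - 1 + π^2 + 3·π^4/5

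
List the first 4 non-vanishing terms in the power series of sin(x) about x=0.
-x^7/5040 + x^5/120 - x^3/6 + x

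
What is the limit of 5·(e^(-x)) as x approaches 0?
Direct substitution at x = 0 gives 5.

Final answer: 5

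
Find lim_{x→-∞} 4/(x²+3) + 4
Evaluate the dominant behaviour as x → -∞; each term tends to a finite value or vanishes.
Limit = 4.

Final answer: 4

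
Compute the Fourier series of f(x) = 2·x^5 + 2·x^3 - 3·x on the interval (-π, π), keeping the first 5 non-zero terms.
(-76·π^2 + 4·π^4 + 450)·sin(x) + (-2·π^4 - 9 + 8·π^2)·sin(2·x) + (-44·π^2/27 - 74/81 + 4·π^4/3)·sin(3·x) + (-π^4 + 45/32 + π^2/4)·sin(4·x) + (-774/625 + 4·π^2/25 + 4·π^4/5)·sin(5·x)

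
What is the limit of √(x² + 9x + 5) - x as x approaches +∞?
This is an ∞ − ∞ indeterminate form.
Multiply and divide by the conjugate √(x²+9x + 5) + x; the x² terms cancel, leaving (9x + 5)/(√(x²+9x + 5)+x) → 9/2.
Limit = 9/2.

Final answer: 9/2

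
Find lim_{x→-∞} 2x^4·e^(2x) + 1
The product is a 0·∞ indeterminate form at x → -∞.
Rewrite the product as 2x^4 / e^(-2x) (an ∞/∞ form) and apply L'Hôpital, or use the standard hierarchy e^(2|x|) ≫ |x^4| as x → -∞.
The indeterminate product → 0, so the limit = 1.

Final answer: 1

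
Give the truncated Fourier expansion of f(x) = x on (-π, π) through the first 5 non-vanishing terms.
2·sin(x) - sin(2·x) + 2·sin(3·x)/3 - sin(4·x)/2 + 2·sin(5·x)/5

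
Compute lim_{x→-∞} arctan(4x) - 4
Evaluate the dominant behaviour as x → -∞; each term tends to a finite value or vanishes.
Limit = -4 - π/2.

Final answer: -4 - π/2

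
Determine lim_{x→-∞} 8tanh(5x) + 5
Evaluate the dominant behaviour as x → -∞; each term tends to a finite value or vanishes.
Limit = -3.

Final answer: -3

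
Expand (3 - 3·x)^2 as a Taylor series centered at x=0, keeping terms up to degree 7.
9·x^2 - 18·x + 9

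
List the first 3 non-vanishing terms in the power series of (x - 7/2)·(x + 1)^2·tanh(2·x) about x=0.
19·x^3/3 - 12·x^2 - 7·x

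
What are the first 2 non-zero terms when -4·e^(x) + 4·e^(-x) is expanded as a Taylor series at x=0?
-4·x^3/3 - 8·x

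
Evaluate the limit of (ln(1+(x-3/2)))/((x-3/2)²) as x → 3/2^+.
Both numerator and denominator → 0 as x → 3/2^+; this is a 0/0 indeterminate form.
Expand each to leading order near x = 3/2: numerator ~ (x - 3/2), denominator ~ (x - 3/2)^2.
The limit of the ratio is ∞.

Final answer: ∞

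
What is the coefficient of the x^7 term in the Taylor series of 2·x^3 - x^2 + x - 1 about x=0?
Expand to order 7: 2·x^3 - x^2 + x - 1 = 2·x^3 - x^2 + x - 1 + O(x^8).
The coefficient of x^7 is 0.

Final answer: 0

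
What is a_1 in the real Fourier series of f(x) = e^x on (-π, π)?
a_1 = (1/π) ∫_{-π}^{π} f(x)·cos(1x) dx.
Evaluate the integral (use parity and integration by parts as needed): a_1 = (1 - e^(2·π))·e^(-π)/(2·π).

Final answer: (1 - e^(2·π))·e^(-π)/(2·π)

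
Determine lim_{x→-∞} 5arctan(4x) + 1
Evaluate the dominant behaviour as x → -∞; each term tends to a finite value or vanishes.
Limit = 1 - 5·π/2.

Final answer: 1 - 5·π/2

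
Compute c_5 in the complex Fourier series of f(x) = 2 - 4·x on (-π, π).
Compute the real Fourier coefficients first: a_5 = 0, b_5 = -8/5.
Then c_5 = (a_5 − i·b_5)/2 = 4·i/5.

Final answer: 4·i/5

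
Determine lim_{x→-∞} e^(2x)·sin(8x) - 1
Evaluate the dominant behaviour as x → -∞; each term tends to a finite value or vanishes.
Limit = -1.

Final answer: -1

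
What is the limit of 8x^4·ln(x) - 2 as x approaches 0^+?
The product is a 0·∞ indeterminate form at x → 0⁺.
Rewrite the product as 8·ln(x) / x^(-4) and apply L'Hôpital, or use the standard hierarchy x^(-4) ≫ |ln x| as x → 0⁺.
The indeterminate product → 0, so the limit = -2.

Final answer: -2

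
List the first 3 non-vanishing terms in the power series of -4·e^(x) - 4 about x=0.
-2·x^2 - 4·x - 8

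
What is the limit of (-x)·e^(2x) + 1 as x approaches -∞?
The product is a 0·∞ indeterminate form at x → -∞.
Rewrite the product as (-x) / e^(-2x) (an ∞/∞ form) and apply L'Hôpital, or use the standard hierarchy e^(2|x|) ≫ |(-x)| as x → -∞.
The indeterminate product → 0, so the limit = 1.

Final answer: 1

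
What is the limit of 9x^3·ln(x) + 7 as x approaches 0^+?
The product is a 0·∞ indeterminate form at x → 0⁺.
Rewrite the product as 9·ln(x) / x^(-3) and apply L'Hôpital, or use the standard hierarchy x^(-3) ≫ |ln x| as x → 0⁺.
The indeterminate product → 0, so the limit = 7.

Final answer: 7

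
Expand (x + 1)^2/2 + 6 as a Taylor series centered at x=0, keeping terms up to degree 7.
x^2/2 + x + 13/2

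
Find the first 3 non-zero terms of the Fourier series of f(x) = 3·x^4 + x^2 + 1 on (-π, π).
(140 - 24·π^2)·cos(x) + (-8 + 6·π^2)·cos(2·x) + 1 + π^2/3 + 3·π^4/5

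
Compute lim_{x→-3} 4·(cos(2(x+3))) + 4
Direct substitution at x = -3 gives 8.

Final answer: 8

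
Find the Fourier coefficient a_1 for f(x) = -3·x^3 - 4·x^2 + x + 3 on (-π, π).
a_1 = (1/π) ∫_{-π}^{π} f(x)·cos(1x) dx.
Evaluate the integral (use parity and integration by parts as needed): a_1 = 16.

Final answer: 16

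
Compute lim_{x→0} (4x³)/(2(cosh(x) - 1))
Both numerator and denominator → 0 as x → 0; this is a 0/0 indeterminate form.
Expand each to leading order near x = 0: numerator ~ 4·x^3, denominator ~ x^2.
The limit of the ratio is 0.

Final answer: 0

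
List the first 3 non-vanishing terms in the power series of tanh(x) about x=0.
2·x^5/15 - x^3/3 + x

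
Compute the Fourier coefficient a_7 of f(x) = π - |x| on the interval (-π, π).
a_7 = (1/π) ∫_{-π}^{π} f(x)·cos(7x) dx.
Evaluate the integral (use parity and integration by parts as needed): a_7 = 4/(49·π).

Final answer: 4/(49·π)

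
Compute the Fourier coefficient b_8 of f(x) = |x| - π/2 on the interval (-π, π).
b_8 = (1/π) ∫_{-π}^{π} f(x)·sin(8x) dx.
Evaluate the integral (use parity and integration by parts as needed): b_8 = 0.

Final answer: 0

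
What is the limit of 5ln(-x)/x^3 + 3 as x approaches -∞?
The quotient is an ∞/∞ indeterminate form as x → -∞.
Compare growth rates of the dominant terms (exponentials ≫ polynomials ≫ logarithms), or apply L'Hôpital's rule; the quotient → 0.
Adding the constant: 0 + 3 = 3. Limit = 3.

Final answer: 3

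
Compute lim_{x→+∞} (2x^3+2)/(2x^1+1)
This is an ∞/∞ indeterminate form as x → +∞.
Divide numerator and denominator by x^3 and let the lower-order terms vanish; the numerator's degree 3 exceeds the denominator's degree 1, so the quotient diverges.
Limit = ∞.

Final answer: ∞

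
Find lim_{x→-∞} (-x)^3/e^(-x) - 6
The quotient is an ∞/∞ indeterminate form as x → -∞.
Compare growth rates of the dominant terms (exponentials ≫ polynomials ≫ logarithms), or apply L'Hôpital's rule; the quotient → 0.
Adding the constant: 0 - 6 = -6. Limit = -6.

Final answer: -6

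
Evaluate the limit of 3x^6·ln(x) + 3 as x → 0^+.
The product is a 0·∞ indeterminate form at x → 0⁺.
Rewrite the product as 3·ln(x) / x^(-6) and apply L'Hôpital, or use the standard hierarchy x^(-6) ≫ |ln x| as x → 0⁺.
The indeterminate product → 0, so the limit = 3.

Final answer: 3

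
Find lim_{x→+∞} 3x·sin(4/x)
As x → +∞: let u = 4/x → 0⁺; then 3·x·sin(4/x) = 3·4·sin(u)/u → 3·4·1 = 12.
Limit = 12.

Final answer: 12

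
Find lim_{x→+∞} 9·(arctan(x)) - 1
Evaluate the dominant behaviour as x → +∞; each term tends to a finite value or vanishes.
Limit = -1 + 9·π/2.

Final answer: -1 + 9·π/2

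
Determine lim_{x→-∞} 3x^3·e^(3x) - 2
The product is a 0·∞ indeterminate form at x → -∞.
Rewrite the product as 3x^3 / e^(-3x) (an ∞/∞ form) and apply L'Hôpital, or use the standard hierarchy e^(3|x|) ≫ |x^3| as x → -∞.
The indeterminate product → 0, so the limit = -2.

Final answer: -2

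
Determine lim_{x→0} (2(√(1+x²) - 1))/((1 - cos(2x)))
Both numerator and denominator → 0 as x → 0; this is a 0/0 indeterminate form.
Expand each to leading order near x = 0: numerator ~ x^2, denominator ~ 2·x^2.
The limit of the ratio is 1/2.

Final answer: 1/2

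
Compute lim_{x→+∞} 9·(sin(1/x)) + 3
Evaluate the dominant behaviour as x → +∞; each term tends to a finite value or vanishes.
Limit = 3.

Final answer: 3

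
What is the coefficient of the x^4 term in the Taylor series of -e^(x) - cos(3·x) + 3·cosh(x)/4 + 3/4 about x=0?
Expand to order 4: -e^(x) - cos(3·x) + 3·cosh(x)/4 + 3/4 = -325·x^4/96 - x^3/6 + 35·x^2/8 - x - 1/2 + O(x^5).
The coefficient of x^4 is -325/96.

Final answer: -325/96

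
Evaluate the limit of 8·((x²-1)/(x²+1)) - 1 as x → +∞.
Evaluate the dominant behaviour as x → +∞; each term tends to a finite value or vanishes.
Limit = 7.

Final answer: 7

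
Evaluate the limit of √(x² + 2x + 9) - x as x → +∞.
This is an ∞ − ∞ indeterminate form.
Multiply and divide by the conjugate √(x²+2x + 9) + x; the x² terms cancel, leaving (2x + 9)/(√(x²+2x + 9)+x) → 2/2 = 1.
Limit = 1.

Final answer: 1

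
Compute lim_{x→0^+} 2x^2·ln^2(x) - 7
The product is a 0·∞ indeterminate form at x → 0⁺.
Rewrite the product as 2·ln^2(x) / x^(-2) and apply L'Hôpital, or use the standard hierarchy x^(-2) ≫ |ln x|^2 as x → 0⁺.
The indeterminate product → 0, so the limit = -7.

Final answer: -7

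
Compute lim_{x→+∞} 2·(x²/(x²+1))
Evaluate the dominant behaviour as x → +∞; each term tends to a finite value or vanishes.
Limit = 2.

Final answer: 2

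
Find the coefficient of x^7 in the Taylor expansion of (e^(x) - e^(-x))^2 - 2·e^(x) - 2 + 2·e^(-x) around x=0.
Expand to order 7: (e^(x) - e^(-x))^2 - 2·e^(x) - 2 + 2·e^(-x) = -x^7/1260 + 8·x^6/45 - x^5/30 + 4·x^4/3 - 2·x^3/3 + 4·x^2 - 4·x - 2 + O(x^8).
The coefficient of x^7 is -1/1260.

Final answer: -1/1260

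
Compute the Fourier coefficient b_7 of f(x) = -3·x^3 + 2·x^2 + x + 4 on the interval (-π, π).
b_7 = (1/π) ∫_{-π}^{π} f(x)·sin(7x) dx.
Evaluate the integral (use parity and integration by parts as needed): b_7 = 134/343 - 6·π^2/7.

Final answer: 134/343 - 6·π^2/7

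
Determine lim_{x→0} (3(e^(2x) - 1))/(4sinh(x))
Both numerator and denominator → 0 as x → 0; this is a 0/0 indeterminate form.
Expand each to leading order near x = 0: numerator ~ 6·x, denominator ~ 4·x.
The limit of the ratio is 3/2.

Final answer: 3/2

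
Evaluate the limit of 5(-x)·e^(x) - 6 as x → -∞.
The product is a 0·∞ indeterminate form at x → -∞.
Rewrite the product as 5(-x) / e^(-x) (an ∞/∞ form) and apply L'Hôpital, or use the standard hierarchy e^(|x|) ≫ |(-x)| as x → -∞.
The indeterminate product → 0, so the limit = -6.

Final answer: -6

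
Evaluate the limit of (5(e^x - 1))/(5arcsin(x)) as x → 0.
Both numerator and denominator → 0 as x → 0; this is a 0/0 indeterminate form.
Expand each to leading order near x = 0: numerator ~ 5·x, denominator ~ 5·x.
The limit of the ratio is 1.

Final answer: 1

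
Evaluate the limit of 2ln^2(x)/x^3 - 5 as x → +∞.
The quotient is an ∞/∞ indeterminate form as x → +∞.
The polynomial denominator x^3 dominates the logarithmic numerator (any positive power of x ≫ ln^2(x) as x → ∞), so the quotient → 0.
Adding the constant: 0 - 5 = -5. Limit = -5.

Final answer: -5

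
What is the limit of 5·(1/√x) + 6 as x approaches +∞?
Evaluate the dominant behaviour as x → +∞; each term tends to a finite value or vanishes.
Limit = 6.

Final answer: 6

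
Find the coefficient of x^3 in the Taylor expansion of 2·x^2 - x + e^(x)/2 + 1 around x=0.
Expand to order 3: 2·x^2 - x + e^(x)/2 + 1 = x^3/12 + 9·x^2/4 - x/2 + 3/2 + O(x^4).
The coefficient of x^3 is 1/12.

Final answer: 1/12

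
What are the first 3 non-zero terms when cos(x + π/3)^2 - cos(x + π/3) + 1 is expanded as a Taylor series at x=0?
√(3)·x^3/4 + 3·x^2/4 + 3/4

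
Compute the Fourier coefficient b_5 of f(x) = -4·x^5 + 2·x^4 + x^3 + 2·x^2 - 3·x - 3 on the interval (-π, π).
b_5 = (1/π) ∫_{-π}^{π} f(x)·sin(5x) dx.
Evaluate the integral (use parity and integration by parts as needed): b_5 = -8·π^4/5 - 1002/625 + 42·π^2/25.

Final answer: -8·π^4/5 - 1002/625 + 42·π^2/25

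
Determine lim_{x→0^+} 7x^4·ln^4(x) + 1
The product is a 0·∞ indeterminate form at x → 0⁺.
Rewrite the product as 7·ln^4(x) / x^(-4) and apply L'Hôpital, or use the standard hierarchy x^(-4) ≫ |ln x|^4 as x → 0⁺.
The indeterminate product → 0, so the limit = 1.

Final answer: 1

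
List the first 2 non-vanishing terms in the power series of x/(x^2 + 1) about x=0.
-x^3 + x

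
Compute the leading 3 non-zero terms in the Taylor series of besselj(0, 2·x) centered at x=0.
x^4/4 - x^2 + 1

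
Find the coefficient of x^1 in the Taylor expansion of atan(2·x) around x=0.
Expand to order 1: atan(2·x) = 2·x + O(x^2).
The coefficient of x^1 is 2.

Final answer: 2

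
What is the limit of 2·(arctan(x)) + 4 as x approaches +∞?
Evaluate the dominant behaviour as x → +∞; each term tends to a finite value or vanishes.
Limit = π + 4.

Final answer: π + 4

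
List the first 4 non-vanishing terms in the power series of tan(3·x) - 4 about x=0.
162·x^5/5 + 9·x^3 + 3·x - 4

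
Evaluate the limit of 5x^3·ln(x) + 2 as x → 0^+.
The product is a 0·∞ indeterminate form at x → 0⁺.
Rewrite the product as 5·ln(x) / x^(-3) and apply L'Hôpital, or use the standard hierarchy x^(-3) ≫ |ln x| as x → 0⁺.
The indeterminate product → 0, so the limit = 2.

Final answer: 2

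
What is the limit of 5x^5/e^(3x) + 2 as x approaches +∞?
The quotient is an ∞/∞ indeterminate form as x → +∞.
The exponential denominator e^(3x) dominates the polynomial numerator (e^x ≫ x^5 as x → ∞), so the quotient → 0.
Adding the constant: 0 + 2 = 2. Limit = 2.

Final answer: 2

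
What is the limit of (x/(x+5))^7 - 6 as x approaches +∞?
As x → +∞: x/(x+5) = 1/(1 + 5/x) → 1, and the 7th power of a limit-1 base also → 1; with the additive constant, 1 - 6 = -5.
Limit = -5.

Final answer: -5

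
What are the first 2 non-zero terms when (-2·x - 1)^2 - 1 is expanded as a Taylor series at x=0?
4·x^2 + 4·x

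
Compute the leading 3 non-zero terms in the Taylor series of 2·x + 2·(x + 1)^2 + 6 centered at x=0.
2·x^2 + 6·x + 8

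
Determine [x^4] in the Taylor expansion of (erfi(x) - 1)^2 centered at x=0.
Expand to order 4: (erfi(x) - 1)^2 = 8·x^4/(3·π) - 4·x^3/(3·√(π)) + 4·x^2/π - 4·x/√(π) + 1 + O(x^5).
The coefficient of x^4 is 8/(3·π).

Final answer: 8/(3·π)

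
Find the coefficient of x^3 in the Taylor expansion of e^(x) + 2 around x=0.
Expand to order 3: e^(x) + 2 = x^3/6 + x^2/2 + x + 3 + O(x^4).
The coefficient of x^3 is 1/6.

Final answer: 1/6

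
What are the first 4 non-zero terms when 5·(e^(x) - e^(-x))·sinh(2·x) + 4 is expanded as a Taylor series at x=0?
91·x^6/18 + 50·x^4/3 + 20·x^2 + 4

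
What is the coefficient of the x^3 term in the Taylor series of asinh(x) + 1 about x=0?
Expand to order 3: asinh(x) + 1 = -x^3/6 + x + 1 + O(x^4).
The coefficient of x^3 is -1/6.

Final answer: -1/6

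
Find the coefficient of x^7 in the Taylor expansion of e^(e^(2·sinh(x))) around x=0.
Expand to order 7: e^(e^(2·sinh(x))) = 29023·e·x^7/840 + 224·e·x^6/9 + 1033·e·x^5/60 + 34·e·x^4/3 + 7·e·x^3 + 4·e·x^2 + 2·e·x + e + O(x^8).
The coefficient of x^7 is 29023·e/840.

Final answer: 29023·e/840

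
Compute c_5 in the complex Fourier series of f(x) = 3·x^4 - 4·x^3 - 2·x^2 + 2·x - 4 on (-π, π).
Compute the real Fourier coefficients first: a_5 = 344/625 - 24·π^2/25, b_5 = 148/125 - 8·π^2/5.
Then c_5 = (a_5 − i·b_5)/2 = -12·π^2/25 + 172/625 - 74·i/125 + 4·i·π^2/5.

Final answer: -12·π^2/25 + 172/625 - 74·i/125 + 4·i·π^2/5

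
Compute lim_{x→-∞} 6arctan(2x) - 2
Evaluate the dominant behaviour as x → -∞; each term tends to a finite value or vanishes.
Limit = -3·π - 2.

Final answer: -3·π - 2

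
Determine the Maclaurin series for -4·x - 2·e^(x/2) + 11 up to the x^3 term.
-x^3/24 - x^2/4 - 5·x + 9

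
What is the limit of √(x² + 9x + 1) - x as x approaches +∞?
This is an ∞ − ∞ indeterminate form.
Multiply and divide by the conjugate √(x²+9x + 1) + x; the x² terms cancel, leaving (9x + 1)/(√(x²+9x + 1)+x) → 9/2.
Limit = 9/2.

Final answer: 9/2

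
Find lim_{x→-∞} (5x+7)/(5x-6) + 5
Evaluate the dominant behaviour as x → -∞; each term tends to a finite value or vanishes.
Limit = 6.

Final answer: 6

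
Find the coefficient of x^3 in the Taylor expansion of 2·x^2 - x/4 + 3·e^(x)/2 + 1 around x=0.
Expand to order 3: 2·x^2 - x/4 + 3·e^(x)/2 + 1 = x^3/4 + 11·x^2/4 + 5·x/4 + 5/2 + O(x^4).
The coefficient of x^3 is 1/4.

Final answer: 1/4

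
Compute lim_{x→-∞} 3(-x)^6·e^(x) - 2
The product is a 0·∞ indeterminate form at x → -∞.
Rewrite the product as 3(-x)^6 / e^(-x) (an ∞/∞ form) and apply L'Hôpital, or use the standard hierarchy e^(|x|) ≫ |(-x)^6| as x → -∞.
The indeterminate product → 0, so the limit = -2.

Final answer: -2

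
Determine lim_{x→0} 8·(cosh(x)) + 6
Direct substitution at x = 0 gives 14.

Final answer: 14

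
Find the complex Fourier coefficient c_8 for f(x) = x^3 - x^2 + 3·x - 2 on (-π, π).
Compute the real Fourier coefficients first: a_8 = -1/16, b_8 = -π^2/4 - 93/128.
Then c_8 = (a_8 − i·b_8)/2 = -1/32 + 93·i/256 + i·π^2/8.

Final answer: -1/32 + 93·i/256 + i·π^2/8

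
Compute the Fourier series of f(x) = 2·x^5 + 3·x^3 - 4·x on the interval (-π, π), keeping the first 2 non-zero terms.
(-74·π^2 + 4·π^4 + 436)·sin(x) + (-2·π^4 - 13/2 + 7·π^2)·sin(2·x)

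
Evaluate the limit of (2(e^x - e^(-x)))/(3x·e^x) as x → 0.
Both numerator and denominator → 0 as x → 0; this is a 0/0 indeterminate form.
Expand each to leading order near x = 0: numerator ~ 4·x, denominator ~ 3·x.
The limit of the ratio is 4/3.

Final answer: 4/3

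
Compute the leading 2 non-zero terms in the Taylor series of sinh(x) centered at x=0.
x^3/6 + x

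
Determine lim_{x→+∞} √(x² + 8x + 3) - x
This is an ∞ − ∞ indeterminate form.
Multiply and divide by the conjugate √(x²+8x + 3) + x; the x² terms cancel, leaving (8x + 3)/(√(x²+8x + 3)+x) → 8/2 = 4.
Limit = 4.

Final answer: 4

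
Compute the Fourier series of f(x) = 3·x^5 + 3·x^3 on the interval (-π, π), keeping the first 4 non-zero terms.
(-114·π^2 + 6·π^4 + 684)·sin(x) + (-3·π^4 - 18 + 12·π^2)·sin(2·x) + (-22·π^2/9 + 44/27 + 2·π^4)·sin(3·x) + (-3·π^4/2 - 9/64 + 3·π^2/8)·sin(4·x)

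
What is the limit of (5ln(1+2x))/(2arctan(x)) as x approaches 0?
Both numerator and denominator → 0 as x → 0; this is a 0/0 indeterminate form.
Expand each to leading order near x = 0: numerator ~ 10·x, denominator ~ 2·x.
The limit of the ratio is 5.

Final answer: 5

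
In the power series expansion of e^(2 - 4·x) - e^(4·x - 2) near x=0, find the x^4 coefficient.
Expand to order 4: e^(2 - 4·x) - e^(4·x - 2) = x^4·(-32·e^(-2)/3 + 32·e^(2)/3) + x^3·(-32·e^(2)/3 - 32·e^(-2)/3) + x^2·(-8·e^(-2) + 8·e^(2)) + x·(-4·e^(2) - 4·e^(-2)) - e^(-2) + e^(2) + O(x^5).
The coefficient of x^4 is -32·e^(-2)/3 + 32·e^(2)/3.

Final answer: -32·e^(-2)/3 + 32·e^(2)/3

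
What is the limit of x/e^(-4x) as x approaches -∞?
This is an ∞/∞ indeterminate form as x → -∞.
Compare growth rates of the dominant terms (exponentials ≫ polynomials ≫ logarithms), or apply L'Hôpital's rule; the quotient → 0.
Limit = 0.

Final answer: 0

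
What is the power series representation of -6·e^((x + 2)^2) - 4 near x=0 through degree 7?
-11204·x^7·e^(4)/105 - 1847·x^6·e^(4)/15 - 636·x^5·e^(4)/5 - 115·x^4·e^(4) - 88·x^3·e^(4) - 54·x^2·e^(4) - 24·x·e^(4) - 6·e^(4) - 4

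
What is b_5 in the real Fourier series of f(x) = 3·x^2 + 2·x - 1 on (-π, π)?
b_5 = (1/π) ∫_{-π}^{π} f(x)·sin(5x) dx.
Evaluate the integral (use parity and integration by parts as needed): b_5 = 4/5.

Final answer: 4/5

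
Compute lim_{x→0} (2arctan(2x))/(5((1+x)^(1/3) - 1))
Both numerator and denominator → 0 as x → 0; this is a 0/0 indeterminate form.
Expand each to leading order near x = 0: numerator ~ 4·x, denominator ~ 5·x/3.
The limit of the ratio is 12/5.

Final answer: 12/5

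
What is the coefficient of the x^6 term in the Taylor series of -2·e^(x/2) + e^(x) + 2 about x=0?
Expand to order 6: -2·e^(x/2) + e^(x) + 2 = 31·x^6/23040 + x^5/128 + 7·x^4/192 + x^3/8 + x^2/4 + 1 + O(x^7).
The coefficient of x^6 is 31/23040.

Final answer: 31/23040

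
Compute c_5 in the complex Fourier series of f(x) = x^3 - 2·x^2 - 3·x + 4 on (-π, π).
Compute the real Fourier coefficients first: a_5 = 8/25, b_5 = -162/125 + 2·π^2/5.
Then c_5 = (a_5 − i·b_5)/2 = 4/25 - i·π^2/5 + 81·i/125.

Final answer: 4/25 - i·π^2/5 + 81·i/125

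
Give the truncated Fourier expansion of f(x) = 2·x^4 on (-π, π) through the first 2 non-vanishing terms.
(96 - 16·π^2)·cos(x) + 2·π^4/5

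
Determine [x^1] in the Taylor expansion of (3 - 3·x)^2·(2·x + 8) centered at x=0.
Expand to order 1: (3 - 3·x)^2·(2·x + 8) = 72 - 126·x + O(x^2).
The coefficient of x^1 is -126.

Final answer: -126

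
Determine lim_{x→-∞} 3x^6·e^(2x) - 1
The product is a 0·∞ indeterminate form at x → -∞.
Rewrite the product as 3x^6 / e^(-2x) (an ∞/∞ form) and apply L'Hôpital, or use the standard hierarchy e^(2|x|) ≫ |x^6| as x → -∞.
The indeterminate product → 0, so the limit = -1.

Final answer: -1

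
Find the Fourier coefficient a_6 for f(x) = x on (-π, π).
a_6 = (1/π) ∫_{-π}^{π} f(x)·cos(6x) dx.
Evaluate the integral (use parity and integration by parts as needed): a_6 = 0.

Final answer: 0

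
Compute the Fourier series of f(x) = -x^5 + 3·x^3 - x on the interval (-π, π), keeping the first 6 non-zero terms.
(-278 - 2·π^4 + 46·π^2)·sin(x) + (-8·π^2 + 13 + π^4)·sin(2·x) + (-2·π^4/3 - 242/81 + 94·π^2/27)·sin(3·x) + (-17·π^2/8 + 83/64 + π^4/2)·sin(4·x) + (-2·π^4/5 - 478/625 + 38·π^2/25)·sin(5·x) + (-32·π^2/27 + 43/81 + π^4/3)·sin(6·x)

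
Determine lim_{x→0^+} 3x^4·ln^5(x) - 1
The product is a 0·∞ indeterminate form at x → 0⁺.
Rewrite the product as 3·ln^5(x) / x^(-4) and apply L'Hôpital, or use the standard hierarchy x^(-4) ≫ |ln x|^5 as x → 0⁺.
The indeterminate product → 0, so the limit = -1.

Final answer: -1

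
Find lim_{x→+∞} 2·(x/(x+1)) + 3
Evaluate the dominant behaviour as x → +∞; each term tends to a finite value or vanishes.
Limit = 5.

Final answer: 5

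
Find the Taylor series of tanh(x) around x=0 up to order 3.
-x^3/3 + x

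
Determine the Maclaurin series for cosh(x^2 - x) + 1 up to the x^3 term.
-x^3 + x^2/2 + 2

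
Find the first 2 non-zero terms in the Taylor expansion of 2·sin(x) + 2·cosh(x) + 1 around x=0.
2·x + 3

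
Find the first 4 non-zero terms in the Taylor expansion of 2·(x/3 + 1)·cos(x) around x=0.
-x^3/3 - x^2 + 2·x/3 + 2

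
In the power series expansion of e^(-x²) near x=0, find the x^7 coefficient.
Expand to order 7: e^(-x²) = -x^6/6 + x^4/2 - x^2 + 1 + O(x^8).
The coefficient of x^7 is 0.

Final answer: 0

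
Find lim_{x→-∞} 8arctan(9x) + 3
Evaluate the dominant behaviour as x → -∞; each term tends to a finite value or vanishes.
Limit = 3 - 4·π.

Final answer: 3 - 4·π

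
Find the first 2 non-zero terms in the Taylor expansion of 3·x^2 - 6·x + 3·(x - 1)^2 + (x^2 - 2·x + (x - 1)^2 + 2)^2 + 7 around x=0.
19 - 36·x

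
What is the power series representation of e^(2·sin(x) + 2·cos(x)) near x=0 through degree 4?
-17·x^4·e^(2)/12 - x^3·e^(2) + x^2·e^(2) + 2·x·e^(2) + e^(2)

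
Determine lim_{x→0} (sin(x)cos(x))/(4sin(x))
Both numerator and denominator → 0 as x → 0; this is a 0/0 indeterminate form.
Expand each to leading order near x = 0: numerator ~ x, denominator ~ 4·x.
The limit of the ratio is 1/4.

Final answer: 1/4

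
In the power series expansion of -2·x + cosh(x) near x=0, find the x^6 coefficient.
Expand to order 6: -2·x + cosh(x) = x^6/720 + x^4/24 + x^2/2 - 2·x + 1 + O(x^7).
The coefficient of x^6 is 1/720.

Final answer: 1/720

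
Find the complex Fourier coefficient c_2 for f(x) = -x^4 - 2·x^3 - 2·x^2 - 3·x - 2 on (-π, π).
Compute the real Fourier coefficients first: a_2 = 1 - 2·π^2, b_2 = 2·π^2.
Then c_2 = (a_2 − i·b_2)/2 = -π^2 + 1/2 - i·π^2.

Final answer: -π^2 + 1/2 - i·π^2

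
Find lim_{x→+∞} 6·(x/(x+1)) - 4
Evaluate the dominant behaviour as x → +∞; each term tends to a finite value or vanishes.
Limit = 2.

Final answer: 2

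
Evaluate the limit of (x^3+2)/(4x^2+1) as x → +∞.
This is an ∞/∞ indeterminate form as x → +∞.
Divide numerator and denominator by x^3 and let the lower-order terms vanish; the numerator's degree 3 exceeds the denominator's degree 2, so the quotient diverges.
Limit = ∞.

Final answer: ∞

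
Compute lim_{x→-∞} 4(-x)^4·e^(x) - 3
The product is a 0·∞ indeterminate form at x → -∞.
Rewrite the product as 4(-x)^4 / e^(-x) (an ∞/∞ form) and apply L'Hôpital, or use the standard hierarchy e^(|x|) ≫ |(-x)^4| as x → -∞.
The indeterminate product → 0, so the limit = -3.

Final answer: -3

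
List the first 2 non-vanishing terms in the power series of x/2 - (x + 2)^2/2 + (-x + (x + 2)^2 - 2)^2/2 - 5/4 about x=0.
9·x/2 - 5/4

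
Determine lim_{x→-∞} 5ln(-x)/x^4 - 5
The quotient is an ∞/∞ indeterminate form as x → -∞.
Compare growth rates of the dominant terms (exponentials ≫ polynomials ≫ logarithms), or apply L'Hôpital's rule; the quotient → 0.
Adding the constant: 0 - 5 = -5. Limit = -5.

Final answer: -5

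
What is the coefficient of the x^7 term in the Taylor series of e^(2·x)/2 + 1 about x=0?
Expand to order 7: e^(2·x)/2 + 1 = 4·x^7/315 + 2·x^6/45 + 2·x^5/15 + x^4/3 + 2·x^3/3 + x^2 + x + 3/2 + O(x^8).
The coefficient of x^7 is 4/315.

Final answer: 4/315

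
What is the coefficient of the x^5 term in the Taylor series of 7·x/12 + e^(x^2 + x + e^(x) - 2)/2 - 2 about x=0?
Expand to order 5: 7·x/12 + e^(x^2 + x + e^(x) - 2)/2 - 2 = 623·x^5·e^(-1)/240 + 31·x^4·e^(-1)/12 + 9·x^3·e^(-1)/4 + 7·x^2·e^(-1)/4 + x·(e^(-1) + 7/12) - 2 + e^(-1)/2 + O(x^6).
The coefficient of x^5 is 623·e^(-1)/240.

Final answer: 623·e^(-1)/240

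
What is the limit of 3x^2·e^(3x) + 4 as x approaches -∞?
The product is a 0·∞ indeterminate form at x → -∞.
Rewrite the product as 3x^2 / e^(-3x) (an ∞/∞ form) and apply L'Hôpital, or use the standard hierarchy e^(3|x|) ≫ |x^2| as x → -∞.
The indeterminate product → 0, so the limit = 4.

Final answer: 4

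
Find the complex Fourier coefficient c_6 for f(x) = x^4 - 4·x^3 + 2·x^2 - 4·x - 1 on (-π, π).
Compute the real Fourier coefficients first: a_6 = 5/27 + 2·π^2/9, b_6 = 10/9 + 4·π^2/3.
Then c_6 = (a_6 − i·b_6)/2 = 5/54 + π^2/9 - 2·i·π^2/3 - 5·i/9.

Final answer: 5/54 + π^2/9 - 2·i·π^2/3 - 5·i/9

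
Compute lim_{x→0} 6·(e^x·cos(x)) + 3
Direct substitution at x = 0 gives 9.

Final answer: 9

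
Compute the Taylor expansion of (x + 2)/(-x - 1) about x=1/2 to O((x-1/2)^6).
-5/3 + 4·(x - 1/2)/9 - 8·(x - 1/2)^2/27 + 16·(x - 1/2)^3/81 - 32·(x - 1/2)^4/243 + 64·(x - 1/2)^5/729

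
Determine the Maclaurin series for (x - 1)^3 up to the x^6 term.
x^3 - 3·x^2 + 3·x - 1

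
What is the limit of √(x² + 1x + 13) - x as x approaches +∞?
This is an ∞ − ∞ indeterminate form.
Multiply and divide by the conjugate √(x²+1x + 13) + x; the x² terms cancel, leaving (1x + 13)/(√(x²+1x + 13)+x) → 1/2.
Limit = 1/2.

Final answer: 1/2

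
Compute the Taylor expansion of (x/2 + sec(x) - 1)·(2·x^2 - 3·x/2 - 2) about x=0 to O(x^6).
-5·x^5/16 + 7·x^4/12 + x^3/4 - 7·x^2/4 - x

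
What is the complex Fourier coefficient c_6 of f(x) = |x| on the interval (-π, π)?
Compute the real Fourier coefficients first: a_6 = 0, b_6 = 0.
Then c_6 = (a_6 − i·b_6)/2 = 0.

Final answer: 0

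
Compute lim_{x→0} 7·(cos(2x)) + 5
Direct substitution at x = 0 gives 12.

Final answer: 12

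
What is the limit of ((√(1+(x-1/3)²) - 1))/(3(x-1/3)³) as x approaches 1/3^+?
Both numerator and denominator → 0 as x → 1/3^+; this is a 0/0 indeterminate form.
Expand each to leading order near x = 1/3: numerator ~ (x - 1/3)^2/2, denominator ~ 3·(x - 1/3)^3.
The limit of the ratio is ∞.

Final answer: ∞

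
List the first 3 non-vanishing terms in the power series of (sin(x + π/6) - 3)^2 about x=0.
2·x^2 - 5·√(3)·x/2 + 25/4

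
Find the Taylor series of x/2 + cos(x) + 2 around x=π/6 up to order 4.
π/12 + √(3)/2 + 2 - √(3)·(x - π/6)^2/4 + (x - π/6)^3/12 + √(3)·(x - π/6)^4/48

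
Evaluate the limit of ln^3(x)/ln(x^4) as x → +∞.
This is an ∞/∞ indeterminate form as x → +∞.
Write ln(x^4) = 4·ln(x), reducing the quotient to ln^2(x)/4 → ∞.
Limit = ∞.

Final answer: ∞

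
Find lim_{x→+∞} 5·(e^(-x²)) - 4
Evaluate the dominant behaviour as x → +∞; each term tends to a finite value or vanishes.
Limit = -4.

Final answer: -4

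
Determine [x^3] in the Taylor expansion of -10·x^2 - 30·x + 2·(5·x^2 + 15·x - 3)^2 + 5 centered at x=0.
Expand to order 3: -10·x^2 - 30·x + 2·(5·x^2 + 15·x - 3)^2 + 5 = 300·x^3 + 380·x^2 - 210·x + 23 + O(x^4).
The coefficient of x^3 is 300.

Final answer: 300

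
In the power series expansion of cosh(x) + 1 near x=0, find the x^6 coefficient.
Expand to order 6: cosh(x) + 1 = x^6/720 + x^4/24 + x^2/2 + 2 + O(x^7).
The coefficient of x^6 is 1/720.

Final answer: 1/720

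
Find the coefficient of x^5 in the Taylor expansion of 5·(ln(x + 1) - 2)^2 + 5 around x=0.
Expand to order 5: 5·(ln(x + 1) - 2)^2 + 5 = -49·x^5/6 + 115·x^4/12 - 35·x^3/3 + 15·x^2 - 20·x + 25 + O(x^6).
The coefficient of x^5 is -49/6.

Final answer: -49/6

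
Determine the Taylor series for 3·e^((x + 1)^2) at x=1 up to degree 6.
3·e^(4) + 12·e^(4)·(x - 1) + 27·e^(4)·(x - 1)^2 + 44·e^(4)·(x - 1)^3 + 115·e^(4)·(x - 1)^4/2 + 318·e^(4)·(x - 1)^5/5 + 1847·e^(4)·(x - 1)^6/30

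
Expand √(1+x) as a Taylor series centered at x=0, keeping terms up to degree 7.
33·x^7/2048 - 21·x^6/1024 + 7·x^5/256 - 5·x^4/128 + x^3/16 - x^2/8 + x/2 + 1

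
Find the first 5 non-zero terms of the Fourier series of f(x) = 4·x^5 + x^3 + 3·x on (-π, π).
(-158·π^2 + 8·π^4 + 954)·sin(x) + (-4·π^4 - 63/2 + 19·π^2)·sin(2·x) + (-142·π^2/27 + 446/81 + 8·π^4/3)·sin(3·x) + (-2·π^4 - 9/4 + 2·π^2)·sin(4·x) + (-22·π^2/25 + 882/625 + 8·π^4/5)·sin(5·x)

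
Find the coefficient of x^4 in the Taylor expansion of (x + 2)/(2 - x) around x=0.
Expand to order 4: (x + 2)/(2 - x) = x^4/8 + x^3/4 + x^2/2 + x + 1 + O(x^5).
The coefficient of x^4 is 1/8.

Final answer: 1/8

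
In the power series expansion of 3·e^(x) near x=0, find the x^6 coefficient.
Expand to order 6: 3·e^(x) = x^6/240 + x^5/40 + x^4/8 + x^3/2 + 3·x^2/2 + 3·x + 3 + O(x^7).
The coefficient of x^6 is 1/240.

Final answer: 1/240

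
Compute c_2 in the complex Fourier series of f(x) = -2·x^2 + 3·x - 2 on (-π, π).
Compute the real Fourier coefficients first: a_2 = -2, b_2 = -3.
Then c_2 = (a_2 − i·b_2)/2 = -1 + 3·i/2.

Final answer: -1 + 3·i/2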